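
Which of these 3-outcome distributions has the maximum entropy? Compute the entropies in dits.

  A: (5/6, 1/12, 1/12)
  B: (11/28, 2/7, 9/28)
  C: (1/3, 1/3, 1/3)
C

For a discrete distribution over n outcomes, entropy is maximized by the uniform distribution.

Computing entropies:
H(A) = 0.2458 dits
H(B) = 0.4733 dits
H(C) = 0.4771 dits

The uniform distribution (where all probabilities equal 1/3) achieves the maximum entropy of log_10(3) = 0.4771 dits.

Distribution C has the highest entropy.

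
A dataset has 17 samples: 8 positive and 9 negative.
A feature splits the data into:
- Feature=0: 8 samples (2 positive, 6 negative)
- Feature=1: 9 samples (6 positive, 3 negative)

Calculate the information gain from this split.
0.1296 bits

Information Gain = H(Y) - H(Y|Feature)

Before split:
P(positive) = 8/17 = 0.4706
H(Y) = 0.9975 bits

After split:
Feature=0: H = 0.8113 bits (weight = 8/17)
Feature=1: H = 0.9183 bits (weight = 9/17)
H(Y|Feature) = (8/17)×0.8113 + (9/17)×0.9183 = 0.8679 bits

Information Gain = 0.9975 - 0.8679 = 0.1296 bits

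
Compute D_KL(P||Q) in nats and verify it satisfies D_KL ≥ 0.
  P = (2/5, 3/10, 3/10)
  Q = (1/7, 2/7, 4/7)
0.2332 nats

KL divergence satisfies the Gibbs inequality: D_KL(P||Q) ≥ 0 for all distributions P, Q.

D_KL(P||Q) = Σ p(x) log(p(x)/q(x))
Term by term:
  x=0: 2/5 × log_e[(2/5)/(1/7)] = 0.4118
  x=1: 3/10 × log_e[(3/10)/(2/7)] = 0.0146
  x=2: 3/10 × log_e[(3/10)/(4/7)] = -0.1933
D_KL(P||Q) = 0.2332 nats

D_KL(P||Q) = 0.2332 ≥ 0 ✓

This non-negativity is a fundamental property: relative entropy cannot be negative because it measures how different Q is from P.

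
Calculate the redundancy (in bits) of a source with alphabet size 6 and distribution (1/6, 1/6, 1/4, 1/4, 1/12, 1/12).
0.1258 bits

Redundancy measures how far a source is from maximum entropy:
R = H_max - H(X)

Maximum entropy for 6 symbols: H_max = log_2(6) = 2.5850 bits
Actual entropy: H(X) = 2.4591 bits
Redundancy: R = 2.5850 - 2.4591 = 0.1258 bits

This redundancy represents potential for compression: the source could be compressed by 0.1258 bits per symbol.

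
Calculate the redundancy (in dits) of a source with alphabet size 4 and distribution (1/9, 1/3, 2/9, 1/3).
0.0328 dits

Redundancy measures how far a source is from maximum entropy:
R = H_max - H(X)

Maximum entropy for 4 symbols: H_max = log_10(4) = 0.6021 dits
Actual entropy: H(X) = 0.5693 dits
Redundancy: R = 0.6021 - 0.5693 = 0.0328 dits

This redundancy represents potential for compression: the source could be compressed by 0.0328 dits per symbol.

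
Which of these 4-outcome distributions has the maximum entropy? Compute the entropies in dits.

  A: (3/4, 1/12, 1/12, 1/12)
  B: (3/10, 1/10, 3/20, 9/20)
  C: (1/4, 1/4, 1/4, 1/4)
C

For a discrete distribution over n outcomes, entropy is maximized by the uniform distribution.

Computing entropies:
H(A) = 0.3635 dits
H(B) = 0.5365 dits
H(C) = 0.6021 dits

The uniform distribution (where all probabilities equal 1/4) achieves the maximum entropy of log_10(4) = 0.6021 dits.

Distribution C has the highest entropy.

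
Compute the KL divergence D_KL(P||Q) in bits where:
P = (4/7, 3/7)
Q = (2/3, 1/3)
0.0283 bits

KL divergence: D_KL(P||Q) = Σ p(x) log(p(x)/q(x))

Computing term by term:
  x=0: 4/7 × log_2[(4/7)/(2/3)] = 4/7 × -0.2224 = -0.1271
  x=1: 3/7 × log_2[(3/7)/(1/3)] = 3/7 × 0.3626 = 0.1554

D_KL(P||Q) = 0.0283 bits

Note: KL divergence is always non-negative and equals 0 iff P = Q.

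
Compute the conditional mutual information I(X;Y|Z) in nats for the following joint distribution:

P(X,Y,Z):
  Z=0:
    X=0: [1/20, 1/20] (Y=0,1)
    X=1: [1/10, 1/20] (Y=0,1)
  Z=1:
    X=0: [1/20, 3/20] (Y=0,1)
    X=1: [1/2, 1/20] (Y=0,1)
0.1584 nats

Conditional mutual information: I(X;Y|Z) = H(X|Z) + H(Y|Z) - H(X,Y|Z)

H(Z) = 0.5623
H(X,Z) = 1.1655 → H(X|Z) = 0.6032
H(Y,Z) = 1.1655 → H(Y|Z) = 0.6032
H(X,Y,Z) = 1.6103 → H(X,Y|Z) = 1.0480

I(X;Y|Z) = 0.6032 + 0.6032 - 1.0480 = 0.1584 nats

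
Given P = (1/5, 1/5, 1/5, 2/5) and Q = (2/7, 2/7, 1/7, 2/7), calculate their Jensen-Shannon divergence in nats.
0.0148 nats

Jensen-Shannon divergence is:
JSD(P||Q) = 0.5 × D_KL(P||M) + 0.5 × D_KL(Q||M)
where M = 0.5 × (P + Q) is the mixture distribution.

M = 0.5 × (1/5, 1/5, 1/5, 2/5) + 0.5 × (2/7, 2/7, 1/7, 2/7) = (0.242857, 0.242857, 6/35, 12/35)

D_KL(P||M) = 0.0148 nats
D_KL(Q||M) = 0.0147 nats

JSD(P||Q) = 0.5 × 0.0148 + 0.5 × 0.0147 = 0.0148 nats

Unlike KL divergence, JSD is symmetric and bounded: 0 ≤ JSD ≤ log(2).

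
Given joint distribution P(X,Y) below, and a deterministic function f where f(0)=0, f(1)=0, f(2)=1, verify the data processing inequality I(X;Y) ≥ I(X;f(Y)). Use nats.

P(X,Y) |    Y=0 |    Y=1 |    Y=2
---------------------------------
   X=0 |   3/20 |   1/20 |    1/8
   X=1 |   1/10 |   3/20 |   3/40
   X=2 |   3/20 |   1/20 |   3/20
I(X;Y) = 0.0562, I(X;f(Y)) = 0.0163, inequality holds: 0.0562 ≥ 0.0163

Data Processing Inequality: For any Markov chain X → Y → Z, we have I(X;Y) ≥ I(X;Z).

Here Z = f(Y) is a deterministic function of Y, forming X → Y → Z.

Original I(X;Y) = 0.0562 nats

After applying f:
P(X,Z) where Z=f(Y):
- P(X,Z=0) = P(X,Y=0) + P(X,Y=1)
- P(X,Z=1) = P(X,Y=2)

I(X;Z) = I(X;f(Y)) = 0.0163 nats

Verification: 0.0562 ≥ 0.0163 ✓

Information cannot be created by processing; the function f can only lose information about X.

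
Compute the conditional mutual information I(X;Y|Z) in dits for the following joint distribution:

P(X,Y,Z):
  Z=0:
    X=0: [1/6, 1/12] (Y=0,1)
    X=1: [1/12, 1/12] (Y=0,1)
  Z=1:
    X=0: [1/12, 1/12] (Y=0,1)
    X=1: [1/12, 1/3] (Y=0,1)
0.0133 dits

Conditional mutual information: I(X;Y|Z) = H(X|Z) + H(Y|Z) - H(X,Y|Z)

H(Z) = 0.2950
H(X,Z) = 0.5683 → H(X|Z) = 0.2734
H(Y,Z) = 0.5683 → H(Y|Z) = 0.2734
H(X,Y,Z) = 0.8283 → H(X,Y|Z) = 0.5334

I(X;Y|Z) = 0.2734 + 0.2734 - 0.5334 = 0.0133 dits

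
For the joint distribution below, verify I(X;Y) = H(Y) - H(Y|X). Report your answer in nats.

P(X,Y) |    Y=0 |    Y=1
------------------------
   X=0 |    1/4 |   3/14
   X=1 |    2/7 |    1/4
I(X;Y) = 0.0000 nats

Mutual information has multiple equivalent forms:
- I(X;Y) = H(X) - H(X|Y)
- I(X;Y) = H(Y) - H(Y|X)
- I(X;Y) = H(X) + H(Y) - H(X,Y)

Computing all quantities:
H(X) = 0.6906, H(Y) = 0.6906, H(X,Y) = 1.3812
H(X|Y) = 0.6906, H(Y|X) = 0.6906

Verification:
H(X) - H(X|Y) = 0.6906 - 0.6906 = 0.0000
H(Y) - H(Y|X) = 0.6906 - 0.6906 = 0.0000
H(X) + H(Y) - H(X,Y) = 0.6906 + 0.6906 - 1.3812 = 0.0000

All forms give I(X;Y) = 0.0000 nats. ✓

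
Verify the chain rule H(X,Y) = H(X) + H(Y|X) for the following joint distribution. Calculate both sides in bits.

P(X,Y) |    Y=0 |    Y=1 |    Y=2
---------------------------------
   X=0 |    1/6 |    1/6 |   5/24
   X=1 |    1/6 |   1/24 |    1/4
H(X,Y) = 2.4550, H(X) = 0.9950, H(Y|X) = 1.4600 (all in bits)

Chain rule: H(X,Y) = H(X) + H(Y|X)

Left side — joint entropy directly:
H(X,Y) = -Σ p(x,y) log p(x,y) = 2.4550 bits

Right side — compute H(Y|X) from the conditional distributions:
P(X) = (13/24, 11/24), so H(X) = 0.9950 bits
H(Y|X) = Σ_x P(X=x) · H(Y|X=x):
  P(Y|X=0) = (4/13, 4/13, 5/13), H(Y|X=0) = 1.5766, weight P(X=0) = 13/24
  P(Y|X=1) = (4/11, 1/11, 6/11), H(Y|X=1) = 1.3222, weight P(X=1) = 11/24
H(Y|X) = 1.4600 bits

H(X) + H(Y|X) = 0.9950 + 1.4600 = 2.4550 bits

Both sides equal 2.4550 bits. ✓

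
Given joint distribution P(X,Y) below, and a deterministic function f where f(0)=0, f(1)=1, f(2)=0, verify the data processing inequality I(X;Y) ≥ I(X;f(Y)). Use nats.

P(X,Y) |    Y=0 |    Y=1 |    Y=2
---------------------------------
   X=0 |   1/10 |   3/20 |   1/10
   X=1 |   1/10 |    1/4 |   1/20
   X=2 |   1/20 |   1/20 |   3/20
I(X;Y) = 0.0918, I(X;f(Y)) = 0.0594, inequality holds: 0.0918 ≥ 0.0594

Data Processing Inequality: For any Markov chain X → Y → Z, we have I(X;Y) ≥ I(X;Z).

Here Z = f(Y) is a deterministic function of Y, forming X → Y → Z.

Original I(X;Y) = 0.0918 nats

After applying f:
P(X,Z) where Z=f(Y):
- P(X,Z=0) = P(X,Y=0) + P(X,Y=2)
- P(X,Z=1) = P(X,Y=1)

I(X;Z) = I(X;f(Y)) = 0.0594 nats

Verification: 0.0918 ≥ 0.0594 ✓

Information cannot be created by processing; the function f can only lose information about X.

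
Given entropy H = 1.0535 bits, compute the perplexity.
2.0756

Perplexity is 2^H (or exp(H) for natural log).

H = 1.0535 bits
Perplexity = 2^1.0535 = 2.0756

Interpretation: The model's uncertainty is equivalent to choosing uniformly among 2.1 options.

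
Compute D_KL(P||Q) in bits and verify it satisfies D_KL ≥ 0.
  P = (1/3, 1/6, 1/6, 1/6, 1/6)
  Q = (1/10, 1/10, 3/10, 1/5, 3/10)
0.3753 bits

KL divergence satisfies the Gibbs inequality: D_KL(P||Q) ≥ 0 for all distributions P, Q.

D_KL(P||Q) = Σ p(x) log(p(x)/q(x))
Term by term:
  x=0: 1/3 × log_2[(1/3)/(1/10)] = 0.5790
  x=1: 1/6 × log_2[(1/6)/(1/10)] = 0.1228
  x=2: 1/6 × log_2[(1/6)/(3/10)] = -0.1413
  x=3: 1/6 × log_2[(1/6)/(1/5)] = -0.0438
  x=4: 1/6 × log_2[(1/6)/(3/10)] = -0.1413
D_KL(P||Q) = 0.3753 bits

D_KL(P||Q) = 0.3753 ≥ 0 ✓

This non-negativity is a fundamental property: relative entropy cannot be negative because it measures how different Q is from P.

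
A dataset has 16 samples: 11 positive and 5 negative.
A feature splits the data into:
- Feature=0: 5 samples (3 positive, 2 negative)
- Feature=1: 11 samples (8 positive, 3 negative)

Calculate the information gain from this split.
0.0114 bits

Information Gain = H(Y) - H(Y|Feature)

Before split:
P(positive) = 11/16 = 0.6875
H(Y) = 0.8960 bits

After split:
Feature=0: H = 0.9710 bits (weight = 5/16)
Feature=1: H = 0.8454 bits (weight = 11/16)
H(Y|Feature) = (5/16)×0.9710 + (11/16)×0.8454 = 0.8846 bits

Information Gain = 0.8960 - 0.8846 = 0.0114 bits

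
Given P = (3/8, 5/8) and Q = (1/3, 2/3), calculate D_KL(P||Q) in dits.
0.0017 dits

KL divergence: D_KL(P||Q) = Σ p(x) log(p(x)/q(x))

Computing term by term:
  x=0: 3/8 × log_10[(3/8)/(1/3)] = 3/8 × 0.0512 = 0.0192
  x=1: 5/8 × log_10[(5/8)/(2/3)] = 5/8 × -0.0280 = -0.0175

D_KL(P||Q) = 0.0017 dits

Note: KL divergence is always non-negative and equals 0 iff P = Q.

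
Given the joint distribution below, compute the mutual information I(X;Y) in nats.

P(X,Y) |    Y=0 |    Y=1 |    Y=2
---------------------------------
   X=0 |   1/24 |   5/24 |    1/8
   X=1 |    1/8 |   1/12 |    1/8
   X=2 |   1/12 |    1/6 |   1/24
0.0727 nats

Mutual information: I(X;Y) = H(X) + H(Y) - H(X,Y)

Marginals:
P(X) = (3/8, 1/3, 7/24), H(X) = 1.0934 nats
P(Y) = (1/4, 11/24, 7/24), H(Y) = 1.0635 nats

Joint entropy: H(X,Y) = 2.0842 nats

I(X;Y) = 1.0934 + 1.0635 - 2.0842 = 0.0727 nats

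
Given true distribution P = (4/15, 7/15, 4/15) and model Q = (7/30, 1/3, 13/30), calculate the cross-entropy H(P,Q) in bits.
1.6212 bits

Cross-entropy: H(P,Q) = -Σ p(x) log q(x)

Alternatively: H(P,Q) = H(P) + D_KL(P||Q)
H(P) = 1.5301 bits
D_KL(P||Q) = 0.0911 bits

H(P,Q) = 1.5301 + 0.0911 = 1.6212 bits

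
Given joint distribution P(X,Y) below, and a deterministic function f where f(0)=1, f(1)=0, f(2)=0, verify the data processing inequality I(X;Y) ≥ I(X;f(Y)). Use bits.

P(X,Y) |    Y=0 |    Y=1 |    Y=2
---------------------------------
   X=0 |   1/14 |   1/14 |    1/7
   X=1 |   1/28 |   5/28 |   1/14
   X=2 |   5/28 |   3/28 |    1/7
I(X;Y) = 0.1115, I(X;f(Y)) = 0.0561, inequality holds: 0.1115 ≥ 0.0561

Data Processing Inequality: For any Markov chain X → Y → Z, we have I(X;Y) ≥ I(X;Z).

Here Z = f(Y) is a deterministic function of Y, forming X → Y → Z.

Original I(X;Y) = 0.1115 bits

After applying f:
P(X,Z) where Z=f(Y):
- P(X,Z=0) = P(X,Y=1) + P(X,Y=2)
- P(X,Z=1) = P(X,Y=0)

I(X;Z) = I(X;f(Y)) = 0.0561 bits

Verification: 0.1115 ≥ 0.0561 ✓

Information cannot be created by processing; the function f can only lose information about X.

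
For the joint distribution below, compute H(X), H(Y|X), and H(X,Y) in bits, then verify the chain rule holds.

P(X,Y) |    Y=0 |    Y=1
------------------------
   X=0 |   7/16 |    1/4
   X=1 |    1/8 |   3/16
H(X,Y) = 1.8496, H(X) = 0.8960, H(Y|X) = 0.9536 (all in bits)

Chain rule: H(X,Y) = H(X) + H(Y|X)

Left side — joint entropy directly:
H(X,Y) = -Σ p(x,y) log p(x,y) = 1.8496 bits

Right side — compute H(Y|X) from the conditional distributions:
P(X) = (11/16, 5/16), so H(X) = 0.8960 bits
H(Y|X) = Σ_x P(X=x) · H(Y|X=x):
  P(Y|X=0) = (7/11, 4/11), H(Y|X=0) = 0.9457, weight P(X=0) = 11/16
  P(Y|X=1) = (2/5, 3/5), H(Y|X=1) = 0.9710, weight P(X=1) = 5/16
H(Y|X) = 0.9536 bits

H(X) + H(Y|X) = 0.8960 + 0.9536 = 1.8496 bits

Both sides equal 1.8496 bits. ✓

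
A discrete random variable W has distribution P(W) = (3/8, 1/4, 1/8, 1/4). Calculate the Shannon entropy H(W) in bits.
1.9056 bits

Shannon entropy is H(X) = -Σ p(x) log p(x).

For P = (3/8, 1/4, 1/8, 1/4):
H = -3/8 × log_2(3/8) -1/4 × log_2(1/4) -1/8 × log_2(1/8) -1/4 × log_2(1/4)
H = 1.9056 bits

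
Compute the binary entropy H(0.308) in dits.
0.2682 dits

The binary entropy function is:
H(p) = -p log(p) - (1-p) log(1-p)

H(0.308) = -0.308 × log_10(0.308) - 0.692 × log_10(0.692)
H(0.308) = 0.2682 dits

Note: Binary entropy is maximized at p=0.5 (H=1 bit) and minimized at p=0 or p=1 (H=0).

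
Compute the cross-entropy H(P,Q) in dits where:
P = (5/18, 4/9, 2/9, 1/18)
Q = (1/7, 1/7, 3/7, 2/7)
0.7223 dits

Cross-entropy: H(P,Q) = -Σ p(x) log q(x)

Alternatively: H(P,Q) = H(P) + D_KL(P||Q)
H(P) = 0.5259 dits
D_KL(P||Q) = 0.1964 dits

H(P,Q) = 0.5259 + 0.1964 = 0.7223 dits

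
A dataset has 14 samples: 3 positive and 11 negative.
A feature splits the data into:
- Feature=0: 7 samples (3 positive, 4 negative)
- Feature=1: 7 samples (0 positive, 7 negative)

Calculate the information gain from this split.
0.2570 bits

Information Gain = H(Y) - H(Y|Feature)

Before split:
P(positive) = 3/14 = 0.2143
H(Y) = 0.7496 bits

After split:
Feature=0: H = 0.9852 bits (weight = 7/14)
Feature=1: H = 0.0000 bits (weight = 7/14)
H(Y|Feature) = (7/14)×0.9852 + (7/14)×0.0000 = 0.4926 bits

Information Gain = 0.7496 - 0.4926 = 0.2570 bits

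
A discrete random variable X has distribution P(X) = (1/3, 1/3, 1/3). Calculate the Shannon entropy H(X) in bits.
1.5850 bits

Shannon entropy is H(X) = -Σ p(x) log p(x).

For P = (1/3, 1/3, 1/3):
H = -1/3 × log_2(1/3) -1/3 × log_2(1/3) -1/3 × log_2(1/3)
H = 1.5850 bits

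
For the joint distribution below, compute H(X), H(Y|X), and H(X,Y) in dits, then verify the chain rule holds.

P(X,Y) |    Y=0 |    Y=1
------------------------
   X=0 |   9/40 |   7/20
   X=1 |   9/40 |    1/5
H(X,Y) = 0.5909, H(X) = 0.2961, H(Y|X) = 0.2948 (all in dits)

Chain rule: H(X,Y) = H(X) + H(Y|X)

Left side — joint entropy directly:
H(X,Y) = -Σ p(x,y) log p(x,y) = 0.5909 dits

Right side — compute H(Y|X) from the conditional distributions:
P(X) = (23/40, 17/40), so H(X) = 0.2961 dits
H(Y|X) = Σ_x P(X=x) · H(Y|X=x):
  P(Y|X=0) = (9/23, 14/23), H(Y|X=0) = 0.2907, weight P(X=0) = 23/40
  P(Y|X=1) = (9/17, 8/17), H(Y|X=1) = 0.3003, weight P(X=1) = 17/40
H(Y|X) = 0.2948 dits

H(X) + H(Y|X) = 0.2961 + 0.2948 = 0.5909 dits

Both sides equal 0.5909 dits. ✓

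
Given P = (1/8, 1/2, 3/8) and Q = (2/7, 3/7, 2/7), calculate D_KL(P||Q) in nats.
0.0757 nats

KL divergence: D_KL(P||Q) = Σ p(x) log(p(x)/q(x))

Computing term by term:
  x=0: 1/8 × log_e[(1/8)/(2/7)] = 1/8 × -0.8267 = -0.1033
  x=1: 1/2 × log_e[(1/2)/(3/7)] = 1/2 × 0.1542 = 0.0771
  x=2: 3/8 × log_e[(3/8)/(2/7)] = 3/8 × 0.2719 = 0.1020

D_KL(P||Q) = 0.0757 nats

Note: KL divergence is always non-negative and equals 0 iff P = Q.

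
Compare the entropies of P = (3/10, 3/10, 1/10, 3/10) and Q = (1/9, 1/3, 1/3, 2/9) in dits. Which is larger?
P

Computing entropies in dits:
H(P) = 0.5706
H(Q) = 0.5693

Distribution P has higher entropy.

Intuition: The distribution closer to uniform (more spread out) has higher entropy.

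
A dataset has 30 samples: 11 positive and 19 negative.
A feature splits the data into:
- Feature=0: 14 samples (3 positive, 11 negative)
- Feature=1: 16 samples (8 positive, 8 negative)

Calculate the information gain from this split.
0.0649 bits

Information Gain = H(Y) - H(Y|Feature)

Before split:
P(positive) = 11/30 = 0.3667
H(Y) = 0.9481 bits

After split:
Feature=0: H = 0.7496 bits (weight = 14/30)
Feature=1: H = 1.0000 bits (weight = 16/30)
H(Y|Feature) = (14/30)×0.7496 + (16/30)×1.0000 = 0.8831 bits

Information Gain = 0.9481 - 0.8831 = 0.0649 bits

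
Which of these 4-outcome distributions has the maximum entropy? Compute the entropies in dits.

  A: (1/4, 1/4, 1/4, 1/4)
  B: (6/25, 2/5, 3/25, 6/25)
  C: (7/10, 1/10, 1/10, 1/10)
A

For a discrete distribution over n outcomes, entropy is maximized by the uniform distribution.

Computing entropies:
H(A) = 0.6021 dits
H(B) = 0.5672 dits
H(C) = 0.4084 dits

The uniform distribution (where all probabilities equal 1/4) achieves the maximum entropy of log_10(4) = 0.6021 dits.

Distribution A has the highest entropy.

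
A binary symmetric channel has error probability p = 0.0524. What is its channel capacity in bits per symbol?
0.7035 bits

For a binary symmetric channel (BSC) with error probability p:
Capacity C = 1 - H(p) bits per symbol

where H(p) = -p log₂(p) - (1-p) log₂(1-p) is the binary entropy function.

H(0.0524) = 0.2965 bits
C = 1 - 0.2965 = 0.7035 bits per symbol

This means we can reliably transmit up to 0.7035 bits of information per channel use.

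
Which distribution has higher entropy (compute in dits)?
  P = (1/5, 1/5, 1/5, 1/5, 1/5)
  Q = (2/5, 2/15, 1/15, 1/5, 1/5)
P

Computing entropies in dits:
H(P) = 0.6990
H(Q) = 0.6338

Distribution P has higher entropy.

Intuition: The distribution closer to uniform (more spread out) has higher entropy.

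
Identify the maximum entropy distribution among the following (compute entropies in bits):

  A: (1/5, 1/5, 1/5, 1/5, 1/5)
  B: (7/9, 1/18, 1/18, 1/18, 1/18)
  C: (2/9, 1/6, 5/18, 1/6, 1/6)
A

For a discrete distribution over n outcomes, entropy is maximized by the uniform distribution.

Computing entropies:
H(A) = 2.3219 bits
H(B) = 1.2086 bits
H(C) = 2.2880 bits

The uniform distribution (where all probabilities equal 1/5) achieves the maximum entropy of log_2(5) = 2.3219 bits.

Distribution A has the highest entropy.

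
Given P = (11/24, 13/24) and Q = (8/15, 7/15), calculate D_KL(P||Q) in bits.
0.0163 bits

KL divergence: D_KL(P||Q) = Σ p(x) log(p(x)/q(x))

Computing term by term:
  x=0: 11/24 × log_2[(11/24)/(8/15)] = 11/24 × -0.2186 = -0.1002
  x=1: 13/24 × log_2[(13/24)/(7/15)] = 13/24 × 0.2150 = 0.1165

D_KL(P||Q) = 0.0163 bits

Note: KL divergence is always non-negative and equals 0 iff P = Q.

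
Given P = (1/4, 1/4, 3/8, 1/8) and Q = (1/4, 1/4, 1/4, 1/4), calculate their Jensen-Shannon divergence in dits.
0.0073 dits

Jensen-Shannon divergence is:
JSD(P||Q) = 0.5 × D_KL(P||M) + 0.5 × D_KL(Q||M)
where M = 0.5 × (P + Q) is the mixture distribution.

M = 0.5 × (1/4, 1/4, 3/8, 1/8) + 0.5 × (1/4, 1/4, 1/4, 1/4) = (1/4, 1/4, 5/16, 3/16)

D_KL(P||M) = 0.0077 dits
D_KL(Q||M) = 0.0070 dits

JSD(P||Q) = 0.5 × 0.0077 + 0.5 × 0.0070 = 0.0073 dits

Unlike KL divergence, JSD is symmetric and bounded: 0 ≤ JSD ≤ log(2).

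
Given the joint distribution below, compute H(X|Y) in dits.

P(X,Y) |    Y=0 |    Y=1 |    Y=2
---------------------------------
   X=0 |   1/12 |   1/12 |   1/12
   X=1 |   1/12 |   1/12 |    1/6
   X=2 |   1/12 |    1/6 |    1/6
0.4607 dits

Using the chain rule: H(X|Y) = H(X,Y) - H(Y)

First, compute H(X,Y) = 0.9287 dits

Marginal P(Y) = (1/4, 1/3, 5/12)
H(Y) = 0.4680 dits

H(X|Y) = H(X,Y) - H(Y) = 0.9287 - 0.4680 = 0.4607 dits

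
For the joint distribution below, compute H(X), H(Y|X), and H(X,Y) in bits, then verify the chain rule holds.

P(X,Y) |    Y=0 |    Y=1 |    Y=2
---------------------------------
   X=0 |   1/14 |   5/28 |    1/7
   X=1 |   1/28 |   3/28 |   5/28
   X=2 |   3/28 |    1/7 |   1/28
H(X,Y) = 2.9956, H(X) = 1.5722, H(Y|X) = 1.4234 (all in bits)

Chain rule: H(X,Y) = H(X) + H(Y|X)

Left side — joint entropy directly:
H(X,Y) = -Σ p(x,y) log p(x,y) = 2.9956 bits

Right side — compute H(Y|X) from the conditional distributions:
P(X) = (11/28, 9/28, 2/7), so H(X) = 1.5722 bits
H(Y|X) = Σ_x P(X=x) · H(Y|X=x):
  P(Y|X=0) = (2/11, 5/11, 4/11), H(Y|X=0) = 1.4949, weight P(X=0) = 11/28
  P(Y|X=1) = (1/9, 1/3, 5/9), H(Y|X=1) = 1.3516, weight P(X=1) = 9/28
  P(Y|X=2) = (3/8, 1/2, 1/8), H(Y|X=2) = 1.4056, weight P(X=2) = 2/7
H(Y|X) = 1.4234 bits

H(X) + H(Y|X) = 1.5722 + 1.4234 = 2.9956 bits

Both sides equal 2.9956 bits. ✓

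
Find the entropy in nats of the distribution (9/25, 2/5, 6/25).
1.0768 nats

Shannon entropy is H(X) = -Σ p(x) log p(x).

For P = (9/25, 2/5, 6/25):
H = -9/25 × log_e(9/25) -2/5 × log_e(2/5) -6/25 × log_e(6/25)
H = 1.0768 nats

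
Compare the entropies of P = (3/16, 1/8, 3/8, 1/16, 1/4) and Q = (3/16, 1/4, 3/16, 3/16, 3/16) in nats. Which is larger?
Q

Computing entropies in nats:
H(P) = 1.4615
H(Q) = 1.6021

Distribution Q has higher entropy.

Intuition: The distribution closer to uniform (more spread out) has higher entropy.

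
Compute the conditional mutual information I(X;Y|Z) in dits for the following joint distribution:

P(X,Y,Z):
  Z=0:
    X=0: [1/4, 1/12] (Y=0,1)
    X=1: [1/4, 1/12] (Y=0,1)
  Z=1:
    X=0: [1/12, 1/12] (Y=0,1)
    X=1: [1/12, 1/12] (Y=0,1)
0.0000 dits

Conditional mutual information: I(X;Y|Z) = H(X|Z) + H(Y|Z) - H(X,Y|Z)

H(Z) = 0.2764
H(X,Z) = 0.5775 → H(X|Z) = 0.3010
H(Y,Z) = 0.5396 → H(Y|Z) = 0.2632
H(X,Y,Z) = 0.8406 → H(X,Y|Z) = 0.5642

I(X;Y|Z) = 0.3010 + 0.2632 - 0.5642 = 0.0000 dits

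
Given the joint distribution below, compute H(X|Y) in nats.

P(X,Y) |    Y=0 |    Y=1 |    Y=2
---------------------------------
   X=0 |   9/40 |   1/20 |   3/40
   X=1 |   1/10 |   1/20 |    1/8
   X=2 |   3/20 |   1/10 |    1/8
1.0536 nats

Using the chain rule: H(X|Y) = H(X,Y) - H(Y)

First, compute H(X,Y) = 2.0944 nats

Marginal P(Y) = (19/40, 1/5, 13/40)
H(Y) = 1.0408 nats

H(X|Y) = H(X,Y) - H(Y) = 2.0944 - 1.0408 = 1.0536 nats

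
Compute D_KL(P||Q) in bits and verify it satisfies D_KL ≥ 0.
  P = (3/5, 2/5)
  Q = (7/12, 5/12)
0.0008 bits

KL divergence satisfies the Gibbs inequality: D_KL(P||Q) ≥ 0 for all distributions P, Q.

D_KL(P||Q) = Σ p(x) log(p(x)/q(x))
Term by term:
  x=0: 3/5 × log_2[(3/5)/(7/12)] = 0.0244
  x=1: 2/5 × log_2[(2/5)/(5/12)] = -0.0236
D_KL(P||Q) = 0.0008 bits

D_KL(P||Q) = 0.0008 ≥ 0 ✓

This non-negativity is a fundamental property: relative entropy cannot be negative because it measures how different Q is from P.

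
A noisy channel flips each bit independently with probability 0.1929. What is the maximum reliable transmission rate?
0.2925 bits

For a binary symmetric channel (BSC) with error probability p:
Capacity C = 1 - H(p) bits per symbol

where H(p) = -p log₂(p) - (1-p) log₂(1-p) is the binary entropy function.

H(0.1929) = 0.7075 bits
C = 1 - 0.7075 = 0.2925 bits per symbol

This means we can reliably transmit up to 0.2925 bits of information per channel use.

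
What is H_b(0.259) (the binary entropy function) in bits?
0.8252 bits

The binary entropy function is:
H(p) = -p log(p) - (1-p) log(1-p)

H(0.259) = -0.259 × log_2(0.259) - 0.741 × log_2(0.741)
H(0.259) = 0.8252 bits

Note: Binary entropy is maximized at p=0.5 (H=1 bit) and minimized at p=0 or p=1 (H=0).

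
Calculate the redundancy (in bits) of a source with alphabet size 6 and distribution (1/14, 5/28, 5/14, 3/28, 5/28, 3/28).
0.2043 bits

Redundancy measures how far a source is from maximum entropy:
R = H_max - H(X)

Maximum entropy for 6 symbols: H_max = log_2(6) = 2.5850 bits
Actual entropy: H(X) = 2.3806 bits
Redundancy: R = 2.5850 - 2.3806 = 0.2043 bits

This redundancy represents potential for compression: the source could be compressed by 0.2043 bits per symbol.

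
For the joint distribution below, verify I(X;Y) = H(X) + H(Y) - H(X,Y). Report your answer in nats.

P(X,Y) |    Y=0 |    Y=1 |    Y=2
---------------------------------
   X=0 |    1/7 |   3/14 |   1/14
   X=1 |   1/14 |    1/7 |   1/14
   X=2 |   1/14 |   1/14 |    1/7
I(X;Y) = 0.0514 nats

Mutual information has multiple equivalent forms:
- I(X;Y) = H(X) - H(X|Y)
- I(X;Y) = H(Y) - H(Y|X)
- I(X;Y) = H(X) + H(Y) - H(X,Y)

Computing all quantities:
H(X) = 1.0790, H(Y) = 1.0790, H(X,Y) = 2.1066
H(X|Y) = 1.0276, H(Y|X) = 1.0276

Verification:
H(X) - H(X|Y) = 1.0790 - 1.0276 = 0.0514
H(Y) - H(Y|X) = 1.0790 - 1.0276 = 0.0514
H(X) + H(Y) - H(X,Y) = 1.0790 + 1.0790 - 2.1066 = 0.0514

All forms give I(X;Y) = 0.0514 nats. ✓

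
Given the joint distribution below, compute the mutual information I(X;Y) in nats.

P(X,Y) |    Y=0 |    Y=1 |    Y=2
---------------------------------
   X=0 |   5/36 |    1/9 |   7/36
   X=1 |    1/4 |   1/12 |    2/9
0.0128 nats

Mutual information: I(X;Y) = H(X) + H(Y) - H(X,Y)

Marginals:
P(X) = (4/9, 5/9), H(X) = 0.6870 nats
P(Y) = (7/18, 7/36, 5/12), H(Y) = 1.0505 nats

Joint entropy: H(X,Y) = 1.7246 nats

I(X;Y) = 0.6870 + 1.0505 - 1.7246 = 0.0128 nats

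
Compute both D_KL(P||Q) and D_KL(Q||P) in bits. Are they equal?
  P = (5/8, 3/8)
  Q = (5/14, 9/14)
D_KL(P||Q) = 0.2130, D_KL(Q||P) = 0.2115

KL divergence is not symmetric: D_KL(P||Q) ≠ D_KL(Q||P) in general.

D_KL(P||Q) = 0.2130 bits
D_KL(Q||P) = 0.2115 bits

No, they are not equal!

This asymmetry is why KL divergence is not a true distance metric.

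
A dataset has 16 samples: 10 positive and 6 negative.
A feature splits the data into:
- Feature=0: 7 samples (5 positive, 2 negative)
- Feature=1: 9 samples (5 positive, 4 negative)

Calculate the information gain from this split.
0.0193 bits

Information Gain = H(Y) - H(Y|Feature)

Before split:
P(positive) = 10/16 = 0.6250
H(Y) = 0.9544 bits

After split:
Feature=0: H = 0.8631 bits (weight = 7/16)
Feature=1: H = 0.9911 bits (weight = 9/16)
H(Y|Feature) = (7/16)×0.8631 + (9/16)×0.9911 = 0.9351 bits

Information Gain = 0.9544 - 0.9351 = 0.0193 bits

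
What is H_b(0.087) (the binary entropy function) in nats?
0.2955 nats

The binary entropy function is:
H(p) = -p log(p) - (1-p) log(1-p)

H(0.087) = -0.087 × log_e(0.087) - 0.913 × log_e(0.913)
H(0.087) = 0.2955 nats

Note: Binary entropy is maximized at p=0.5 (H=1 bit) and minimized at p=0 or p=1 (H=0).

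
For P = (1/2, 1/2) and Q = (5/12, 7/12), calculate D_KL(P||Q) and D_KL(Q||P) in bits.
D_KL(P||Q) = 0.0203, D_KL(Q||P) = 0.0201

KL divergence is not symmetric: D_KL(P||Q) ≠ D_KL(Q||P) in general.

D_KL(P||Q) = 0.0203 bits
D_KL(Q||P) = 0.0201 bits

No, they are not equal!

This asymmetry is why KL divergence is not a true distance metric.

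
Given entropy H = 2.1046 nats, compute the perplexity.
8.2038

Perplexity is e^H (or exp(H) for natural log).

H = 2.1046 nats
Perplexity = e^2.1046 = 8.2038

Interpretation: The model's uncertainty is equivalent to choosing uniformly among 8.2 options.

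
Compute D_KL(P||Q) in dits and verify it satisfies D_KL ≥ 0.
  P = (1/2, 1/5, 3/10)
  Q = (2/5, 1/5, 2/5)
0.0110 dits

KL divergence satisfies the Gibbs inequality: D_KL(P||Q) ≥ 0 for all distributions P, Q.

D_KL(P||Q) = Σ p(x) log(p(x)/q(x))
Term by term:
  x=0: 1/2 × log_10[(1/2)/(2/5)] = 0.0485
  x=1: 1/5 × log_10[(1/5)/(1/5)] = 0.0000
  x=2: 3/10 × log_10[(3/10)/(2/5)] = -0.0375
D_KL(P||Q) = 0.0110 dits

D_KL(P||Q) = 0.0110 ≥ 0 ✓

This non-negativity is a fundamental property: relative entropy cannot be negative because it measures how different Q is from P.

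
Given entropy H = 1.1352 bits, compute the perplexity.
2.1965

Perplexity is 2^H (or exp(H) for natural log).

H = 1.1352 bits
Perplexity = 2^1.1352 = 2.1965

Interpretation: The model's uncertainty is equivalent to choosing uniformly among 2.2 options.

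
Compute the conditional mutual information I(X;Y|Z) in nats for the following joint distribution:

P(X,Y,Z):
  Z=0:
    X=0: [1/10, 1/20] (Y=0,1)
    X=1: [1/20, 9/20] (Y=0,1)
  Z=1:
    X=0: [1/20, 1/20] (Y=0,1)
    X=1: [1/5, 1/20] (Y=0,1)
0.1081 nats

Conditional mutual information: I(X;Y|Z) = H(X|Z) + H(Y|Z) - H(X,Y|Z)

H(Z) = 0.6474
H(X,Z) = 1.2080 → H(X|Z) = 0.5605
H(Y,Z) = 1.2080 → H(Y|Z) = 0.5605
H(X,Y,Z) = 1.6604 → H(X,Y|Z) = 1.0130

I(X;Y|Z) = 0.5605 + 0.5605 - 1.0130 = 0.1081 nats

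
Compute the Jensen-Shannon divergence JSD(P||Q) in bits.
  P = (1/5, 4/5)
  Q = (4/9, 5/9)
0.0503 bits

Jensen-Shannon divergence is:
JSD(P||Q) = 0.5 × D_KL(P||M) + 0.5 × D_KL(Q||M)
where M = 0.5 × (P + Q) is the mixture distribution.

M = 0.5 × (1/5, 4/5) + 0.5 × (4/9, 5/9) = (0.322222, 0.677778)

D_KL(P||M) = 0.0537 bits
D_KL(Q||M) = 0.0468 bits

JSD(P||Q) = 0.5 × 0.0537 + 0.5 × 0.0468 = 0.0503 bits

Unlike KL divergence, JSD is symmetric and bounded: 0 ≤ JSD ≤ log(2).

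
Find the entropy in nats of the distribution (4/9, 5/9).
0.6870 nats

Shannon entropy is H(X) = -Σ p(x) log p(x).

For P = (4/9, 5/9):
H = -4/9 × log_e(4/9) -5/9 × log_e(5/9)
H = 0.6870 nats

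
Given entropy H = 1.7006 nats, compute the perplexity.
5.4772

Perplexity is e^H (or exp(H) for natural log).

H = 1.7006 nats
Perplexity = e^1.7006 = 5.4772

Interpretation: The model's uncertainty is equivalent to choosing uniformly among 5.5 options.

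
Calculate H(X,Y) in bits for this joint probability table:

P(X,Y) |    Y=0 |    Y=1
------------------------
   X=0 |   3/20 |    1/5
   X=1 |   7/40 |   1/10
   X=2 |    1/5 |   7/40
2.5516 bits

Joint entropy is H(X,Y) = -Σ_{x,y} p(x,y) log p(x,y).

Summing over all non-zero entries:
H(X,Y) = -[3/20·log_2(3/20) + 1/5·log_2(1/5) + 7/40·log_2(7/40) + 1/10·log_2(1/10) + 1/5·log_2(1/5) + 7/40·log_2(7/40)]
H(X,Y) = 2.5516 bits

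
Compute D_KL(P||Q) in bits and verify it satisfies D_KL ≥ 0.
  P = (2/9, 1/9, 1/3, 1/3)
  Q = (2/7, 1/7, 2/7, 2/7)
0.0274 bits

KL divergence satisfies the Gibbs inequality: D_KL(P||Q) ≥ 0 for all distributions P, Q.

D_KL(P||Q) = Σ p(x) log(p(x)/q(x))
Term by term:
  x=0: 2/9 × log_2[(2/9)/(2/7)] = -0.0806
  x=1: 1/9 × log_2[(1/9)/(1/7)] = -0.0403
  x=2: 1/3 × log_2[(1/3)/(2/7)] = 0.0741
  x=3: 1/3 × log_2[(1/3)/(2/7)] = 0.0741
D_KL(P||Q) = 0.0274 bits

D_KL(P||Q) = 0.0274 ≥ 0 ✓

This non-negativity is a fundamental property: relative entropy cannot be negative because it measures how different Q is from P.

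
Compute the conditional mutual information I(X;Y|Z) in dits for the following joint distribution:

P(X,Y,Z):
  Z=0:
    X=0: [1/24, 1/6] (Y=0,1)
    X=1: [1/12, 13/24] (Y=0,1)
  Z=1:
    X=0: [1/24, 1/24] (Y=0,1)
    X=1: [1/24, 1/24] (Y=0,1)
0.0011 dits

Conditional mutual information: I(X;Y|Z) = H(X|Z) + H(Y|Z) - H(X,Y|Z)

H(Z) = 0.1957
H(X,Z) = 0.4494 → H(X|Z) = 0.2537
H(Y,Z) = 0.3988 → H(Y|Z) = 0.2032
H(X,Y,Z) = 0.6514 → H(X,Y|Z) = 0.4557

I(X;Y|Z) = 0.2537 + 0.2032 - 0.4557 = 0.0011 dits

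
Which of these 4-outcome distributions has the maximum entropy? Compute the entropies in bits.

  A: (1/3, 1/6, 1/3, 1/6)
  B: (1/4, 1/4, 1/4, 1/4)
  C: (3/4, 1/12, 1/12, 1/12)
B

For a discrete distribution over n outcomes, entropy is maximized by the uniform distribution.

Computing entropies:
H(A) = 1.9183 bits
H(B) = 2.0000 bits
H(C) = 1.2075 bits

The uniform distribution (where all probabilities equal 1/4) achieves the maximum entropy of log_2(4) = 2.0000 bits.

Distribution B has the highest entropy.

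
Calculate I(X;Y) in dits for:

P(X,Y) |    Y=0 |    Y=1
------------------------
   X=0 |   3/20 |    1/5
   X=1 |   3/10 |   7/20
0.0002 dits

Mutual information: I(X;Y) = H(X) + H(Y) - H(X,Y)

Marginals:
P(X) = (7/20, 13/20), H(X) = 0.2812 dits
P(Y) = (9/20, 11/20), H(Y) = 0.2989 dits

Joint entropy: H(X,Y) = 0.5798 dits

I(X;Y) = 0.2812 + 0.2989 - 0.5798 = 0.0002 dits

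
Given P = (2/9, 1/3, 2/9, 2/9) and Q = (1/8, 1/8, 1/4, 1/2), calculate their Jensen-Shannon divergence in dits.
0.0257 dits

Jensen-Shannon divergence is:
JSD(P||Q) = 0.5 × D_KL(P||M) + 0.5 × D_KL(Q||M)
where M = 0.5 × (P + Q) is the mixture distribution.

M = 0.5 × (2/9, 1/3, 2/9, 2/9) + 0.5 × (1/8, 1/8, 1/4, 1/2) = (0.173611, 0.229167, 0.236111, 13/36)

D_KL(P||M) = 0.0254 dits
D_KL(Q||M) = 0.0261 dits

JSD(P||Q) = 0.5 × 0.0254 + 0.5 × 0.0261 = 0.0257 dits

Unlike KL divergence, JSD is symmetric and bounded: 0 ≤ JSD ≤ log(2).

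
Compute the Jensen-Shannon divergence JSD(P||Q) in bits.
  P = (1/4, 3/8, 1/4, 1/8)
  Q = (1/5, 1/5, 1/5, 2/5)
0.0782 bits

Jensen-Shannon divergence is:
JSD(P||Q) = 0.5 × D_KL(P||M) + 0.5 × D_KL(Q||M)
where M = 0.5 × (P + Q) is the mixture distribution.

M = 0.5 × (1/4, 3/8, 1/4, 1/8) + 0.5 × (1/5, 1/5, 1/5, 2/5) = (9/40, 0.2875, 9/40, 0.2625)

D_KL(P||M) = 0.0860 bits
D_KL(Q||M) = 0.0704 bits

JSD(P||Q) = 0.5 × 0.0860 + 0.5 × 0.0704 = 0.0782 bits

Unlike KL divergence, JSD is symmetric and bounded: 0 ≤ JSD ≤ log(2).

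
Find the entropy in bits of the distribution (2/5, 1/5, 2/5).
1.5219 bits

Shannon entropy is H(X) = -Σ p(x) log p(x).

For P = (2/5, 1/5, 2/5):
H = -2/5 × log_2(2/5) -1/5 × log_2(1/5) -2/5 × log_2(2/5)
H = 1.5219 bits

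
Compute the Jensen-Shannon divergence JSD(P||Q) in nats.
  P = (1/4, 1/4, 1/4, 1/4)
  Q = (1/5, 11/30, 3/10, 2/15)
0.0171 nats

Jensen-Shannon divergence is:
JSD(P||Q) = 0.5 × D_KL(P||M) + 0.5 × D_KL(Q||M)
where M = 0.5 × (P + Q) is the mixture distribution.

M = 0.5 × (1/4, 1/4, 1/4, 1/4) + 0.5 × (1/5, 11/30, 3/10, 2/15) = (9/40, 0.308333, 11/40, 0.191667)

D_KL(P||M) = 0.0165 nats
D_KL(Q||M) = 0.0177 nats

JSD(P||Q) = 0.5 × 0.0165 + 0.5 × 0.0177 = 0.0171 nats

Unlike KL divergence, JSD is symmetric and bounded: 0 ≤ JSD ≤ log(2).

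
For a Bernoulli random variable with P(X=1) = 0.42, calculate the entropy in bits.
0.9815 bits

The binary entropy function is:
H(p) = -p log(p) - (1-p) log(1-p)

H(0.42) = -0.42 × log_2(0.42) - 0.58 × log_2(0.58)
H(0.42) = 0.9815 bits

Note: Binary entropy is maximized at p=0.5 (H=1 bit) and minimized at p=0 or p=1 (H=0).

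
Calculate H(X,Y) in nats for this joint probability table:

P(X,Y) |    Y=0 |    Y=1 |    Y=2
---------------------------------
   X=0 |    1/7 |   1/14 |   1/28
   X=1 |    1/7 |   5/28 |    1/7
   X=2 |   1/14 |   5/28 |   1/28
2.0643 nats

Joint entropy is H(X,Y) = -Σ_{x,y} p(x,y) log p(x,y).

Summing over all non-zero entries:
H(X,Y) = -[1/7·log_e(1/7) + 1/14·log_e(1/14) + 1/28·log_e(1/28) + 1/7·log_e(1/7) + 5/28·log_e(5/28) + 1/7·log_e(1/7) + 1/14·log_e(1/14) + 5/28·log_e(5/28) + 1/28·log_e(1/28)]
H(X,Y) = 2.0643 nats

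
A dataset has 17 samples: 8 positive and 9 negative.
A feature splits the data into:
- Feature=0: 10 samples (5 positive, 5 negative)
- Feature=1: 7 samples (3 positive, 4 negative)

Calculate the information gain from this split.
0.0036 bits

Information Gain = H(Y) - H(Y|Feature)

Before split:
P(positive) = 8/17 = 0.4706
H(Y) = 0.9975 bits

After split:
Feature=0: H = 1.0000 bits (weight = 10/17)
Feature=1: H = 0.9852 bits (weight = 7/17)
H(Y|Feature) = (10/17)×1.0000 + (7/17)×0.9852 = 0.9939 bits

Information Gain = 0.9975 - 0.9939 = 0.0036 bits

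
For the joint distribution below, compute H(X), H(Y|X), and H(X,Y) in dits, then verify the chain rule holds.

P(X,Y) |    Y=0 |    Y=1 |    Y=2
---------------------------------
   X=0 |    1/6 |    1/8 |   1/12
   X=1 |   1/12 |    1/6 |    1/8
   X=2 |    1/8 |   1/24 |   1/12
H(X,Y) = 0.9253, H(X) = 0.4700, H(Y|X) = 0.4554 (all in dits)

Chain rule: H(X,Y) = H(X) + H(Y|X)

Left side — joint entropy directly:
H(X,Y) = -Σ p(x,y) log p(x,y) = 0.9253 dits

Right side — compute H(Y|X) from the conditional distributions:
P(X) = (3/8, 3/8, 1/4), so H(X) = 0.4700 dits
H(Y|X) = Σ_x P(X=x) · H(Y|X=x):
  P(Y|X=0) = (4/9, 1/3, 2/9), H(Y|X=0) = 0.4607, weight P(X=0) = 3/8
  P(Y|X=1) = (2/9, 4/9, 1/3), H(Y|X=1) = 0.4607, weight P(X=1) = 3/8
  P(Y|X=2) = (1/2, 1/6, 1/3), H(Y|X=2) = 0.4392, weight P(X=2) = 1/4
H(Y|X) = 0.4554 dits

H(X) + H(Y|X) = 0.4700 + 0.4554 = 0.9253 dits

Both sides equal 0.9253 dits. ✓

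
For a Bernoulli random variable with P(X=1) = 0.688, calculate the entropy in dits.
0.2696 dits

The binary entropy function is:
H(p) = -p log(p) - (1-p) log(1-p)

H(0.688) = -0.688 × log_10(0.688) - 0.312 × log_10(0.312)
H(0.688) = 0.2696 dits

Note: Binary entropy is maximized at p=0.5 (H=1 bit) and minimized at p=0 or p=1 (H=0).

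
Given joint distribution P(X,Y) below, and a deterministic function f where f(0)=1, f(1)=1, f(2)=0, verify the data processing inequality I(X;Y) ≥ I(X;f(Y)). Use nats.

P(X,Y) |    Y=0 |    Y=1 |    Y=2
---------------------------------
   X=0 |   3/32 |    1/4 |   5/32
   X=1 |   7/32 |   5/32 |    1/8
I(X;Y) = 0.0384, I(X;f(Y)) = 0.0024, inequality holds: 0.0384 ≥ 0.0024

Data Processing Inequality: For any Markov chain X → Y → Z, we have I(X;Y) ≥ I(X;Z).

Here Z = f(Y) is a deterministic function of Y, forming X → Y → Z.

Original I(X;Y) = 0.0384 nats

After applying f:
P(X,Z) where Z=f(Y):
- P(X,Z=0) = P(X,Y=2)
- P(X,Z=1) = P(X,Y=0) + P(X,Y=1)

I(X;Z) = I(X;f(Y)) = 0.0024 nats

Verification: 0.0384 ≥ 0.0024 ✓

Information cannot be created by processing; the function f can only lose information about X.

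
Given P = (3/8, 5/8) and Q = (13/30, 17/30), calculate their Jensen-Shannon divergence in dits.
0.0008 dits

Jensen-Shannon divergence is:
JSD(P||Q) = 0.5 × D_KL(P||M) + 0.5 × D_KL(Q||M)
where M = 0.5 × (P + Q) is the mixture distribution.

M = 0.5 × (3/8, 5/8) + 0.5 × (13/30, 17/30) = (0.404167, 0.595833)

D_KL(P||M) = 0.0008 dits
D_KL(Q||M) = 0.0008 dits

JSD(P||Q) = 0.5 × 0.0008 + 0.5 × 0.0008 = 0.0008 dits

Unlike KL divergence, JSD is symmetric and bounded: 0 ≤ JSD ≤ log(2).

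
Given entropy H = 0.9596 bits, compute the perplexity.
1.9448

Perplexity is 2^H (or exp(H) for natural log).

H = 0.9596 bits
Perplexity = 2^0.9596 = 1.9448

Interpretation: The model's uncertainty is equivalent to choosing uniformly among 1.9 options.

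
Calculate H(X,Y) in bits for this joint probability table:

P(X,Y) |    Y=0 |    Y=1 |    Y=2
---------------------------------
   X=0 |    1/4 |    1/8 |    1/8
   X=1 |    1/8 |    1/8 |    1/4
2.5000 bits

Joint entropy is H(X,Y) = -Σ_{x,y} p(x,y) log p(x,y).

Summing over all non-zero entries:
H(X,Y) = -[1/4·log_2(1/4) + 1/8·log_2(1/8) + 1/8·log_2(1/8) + 1/8·log_2(1/8) + 1/8·log_2(1/8) + 1/4·log_2(1/4)]
H(X,Y) = 2.5000 bits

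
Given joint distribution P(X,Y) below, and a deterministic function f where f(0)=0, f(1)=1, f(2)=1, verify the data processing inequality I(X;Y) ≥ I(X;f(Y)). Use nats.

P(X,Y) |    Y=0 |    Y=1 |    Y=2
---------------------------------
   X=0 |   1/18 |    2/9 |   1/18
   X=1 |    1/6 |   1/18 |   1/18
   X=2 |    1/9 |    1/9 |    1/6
I(X;Y) = 0.1165, I(X;f(Y)) = 0.0667, inequality holds: 0.1165 ≥ 0.0667

Data Processing Inequality: For any Markov chain X → Y → Z, we have I(X;Y) ≥ I(X;Z).

Here Z = f(Y) is a deterministic function of Y, forming X → Y → Z.

Original I(X;Y) = 0.1165 nats

After applying f:
P(X,Z) where Z=f(Y):
- P(X,Z=0) = P(X,Y=0)
- P(X,Z=1) = P(X,Y=1) + P(X,Y=2)

I(X;Z) = I(X;f(Y)) = 0.0667 nats

Verification: 0.1165 ≥ 0.0667 ✓

Information cannot be created by processing; the function f can only lose information about X.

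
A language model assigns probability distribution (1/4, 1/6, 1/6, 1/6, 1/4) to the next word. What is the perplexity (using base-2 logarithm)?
4.8990

Perplexity is 2^H (or exp(H) for natural log).

First, H = -Σ p log p = 2.2925 bits
Perplexity = 2^2.2925 = 4.8990

Interpretation: The model's uncertainty is equivalent to choosing uniformly among 4.9 options.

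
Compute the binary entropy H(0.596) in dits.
0.2930 dits

The binary entropy function is:
H(p) = -p log(p) - (1-p) log(1-p)

H(0.596) = -0.596 × log_10(0.596) - 0.404 × log_10(0.404)
H(0.596) = 0.2930 dits

Note: Binary entropy is maximized at p=0.5 (H=1 bit) and minimized at p=0 or p=1 (H=0).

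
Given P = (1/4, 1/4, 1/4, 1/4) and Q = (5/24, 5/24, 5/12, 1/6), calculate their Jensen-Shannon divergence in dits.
0.0072 dits

Jensen-Shannon divergence is:
JSD(P||Q) = 0.5 × D_KL(P||M) + 0.5 × D_KL(Q||M)
where M = 0.5 × (P + Q) is the mixture distribution.

M = 0.5 × (1/4, 1/4, 1/4, 1/4) + 0.5 × (5/24, 5/24, 5/12, 1/6) = (0.229167, 0.229167, 1/3, 5/24)

D_KL(P||M) = 0.0075 dits
D_KL(Q||M) = 0.0070 dits

JSD(P||Q) = 0.5 × 0.0075 + 0.5 × 0.0070 = 0.0072 dits

Unlike KL divergence, JSD is symmetric and bounded: 0 ≤ JSD ≤ log(2).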